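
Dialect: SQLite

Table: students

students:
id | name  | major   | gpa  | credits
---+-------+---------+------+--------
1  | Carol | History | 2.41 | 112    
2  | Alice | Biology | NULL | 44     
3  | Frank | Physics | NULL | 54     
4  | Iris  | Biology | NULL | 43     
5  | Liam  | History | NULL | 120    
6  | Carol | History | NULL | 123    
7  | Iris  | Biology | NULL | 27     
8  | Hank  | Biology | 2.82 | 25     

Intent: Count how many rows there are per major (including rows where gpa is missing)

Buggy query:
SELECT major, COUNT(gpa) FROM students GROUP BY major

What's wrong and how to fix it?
Bug: COUNT(gpa) skips NULLs, so groups with missing gpa are undercounted

Fix: Use COUNT(*) to count all rows regardless of NULL

Corrected query:
SELECT major, COUNT(*) FROM students GROUP BY major

Result:
major   | COUNT(*)
--------+---------
Biology | 4       
History | 3       
Physics | 1       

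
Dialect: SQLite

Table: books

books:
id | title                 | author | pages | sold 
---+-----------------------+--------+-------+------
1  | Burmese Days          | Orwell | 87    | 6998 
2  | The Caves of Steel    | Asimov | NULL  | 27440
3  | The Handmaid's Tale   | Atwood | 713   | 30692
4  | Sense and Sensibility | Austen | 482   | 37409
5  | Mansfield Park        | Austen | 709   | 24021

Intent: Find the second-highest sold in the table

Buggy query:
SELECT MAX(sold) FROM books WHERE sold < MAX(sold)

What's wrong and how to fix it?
Bug: The inner MAX is an aggregate inside WHERE, which is not allowed

Fix: Put the inner MAX in a scalar subquery

Corrected query:
SELECT MAX(sold) FROM books WHERE sold < (SELECT MAX(sold) FROM books)

Result:
MAX(sold)
---------
30692    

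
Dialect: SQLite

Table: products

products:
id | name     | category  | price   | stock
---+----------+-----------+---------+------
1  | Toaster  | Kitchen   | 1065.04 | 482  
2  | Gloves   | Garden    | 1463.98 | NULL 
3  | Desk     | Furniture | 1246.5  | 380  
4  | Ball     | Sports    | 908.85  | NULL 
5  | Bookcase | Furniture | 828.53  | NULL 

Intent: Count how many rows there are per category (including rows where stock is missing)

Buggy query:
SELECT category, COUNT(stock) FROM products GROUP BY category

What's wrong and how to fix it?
Bug: COUNT(stock) skips NULLs, so groups with missing stock are undercounted

Fix: Use COUNT(*) to count all rows regardless of NULL

Corrected query:
SELECT category, COUNT(*) FROM products GROUP BY category

Result:
category  | COUNT(*)
----------+---------
Furniture | 2       
Garden    | 1       
Kitchen   | 1       
Sports    | 1       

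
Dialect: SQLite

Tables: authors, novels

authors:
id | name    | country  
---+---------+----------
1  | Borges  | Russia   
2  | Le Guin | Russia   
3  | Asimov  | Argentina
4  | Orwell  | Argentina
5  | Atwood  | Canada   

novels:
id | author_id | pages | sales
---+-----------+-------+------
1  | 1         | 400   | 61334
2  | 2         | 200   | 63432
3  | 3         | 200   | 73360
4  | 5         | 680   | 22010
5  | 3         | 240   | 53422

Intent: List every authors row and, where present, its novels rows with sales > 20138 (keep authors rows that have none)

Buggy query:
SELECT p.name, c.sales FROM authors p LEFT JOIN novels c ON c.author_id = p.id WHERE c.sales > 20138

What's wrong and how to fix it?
Bug: Filtering c.sales in WHERE discards the NULL rows produced by LEFT JOIN, turning it into an inner join

Fix: Put 'c.sales > 20138' in the JOIN's ON clause instead of WHERE

Corrected query:
SELECT p.name, c.sales FROM authors p LEFT JOIN novels c ON c.author_id = p.id AND c.sales > 20138

Result:
name    | sales
--------+------
Borges  | 61334
Le Guin | 63432
Asimov  | 53422
Asimov  | 73360
Orwell  | NULL 
Atwood  | 22010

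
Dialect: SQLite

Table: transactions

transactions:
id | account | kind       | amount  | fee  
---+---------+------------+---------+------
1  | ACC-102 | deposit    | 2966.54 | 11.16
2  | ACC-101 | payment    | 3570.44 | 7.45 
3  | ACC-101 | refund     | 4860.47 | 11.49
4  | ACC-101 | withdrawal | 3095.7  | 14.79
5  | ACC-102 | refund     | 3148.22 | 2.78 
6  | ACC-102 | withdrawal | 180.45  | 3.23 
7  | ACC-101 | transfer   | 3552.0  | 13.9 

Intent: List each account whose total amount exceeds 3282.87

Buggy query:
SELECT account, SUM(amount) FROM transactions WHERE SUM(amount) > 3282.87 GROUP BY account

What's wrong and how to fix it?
Bug: Aggregate functions cannot appear in a WHERE clause

Fix: Use HAVING (which filters groups after aggregation) instead of WHERE

Corrected query:
SELECT account, SUM(amount) FROM transactions GROUP BY account HAVING SUM(amount) > 3282.87

Result:
account | SUM(amount)
--------+------------
ACC-101 | 15078.61   
ACC-102 | 6295.21    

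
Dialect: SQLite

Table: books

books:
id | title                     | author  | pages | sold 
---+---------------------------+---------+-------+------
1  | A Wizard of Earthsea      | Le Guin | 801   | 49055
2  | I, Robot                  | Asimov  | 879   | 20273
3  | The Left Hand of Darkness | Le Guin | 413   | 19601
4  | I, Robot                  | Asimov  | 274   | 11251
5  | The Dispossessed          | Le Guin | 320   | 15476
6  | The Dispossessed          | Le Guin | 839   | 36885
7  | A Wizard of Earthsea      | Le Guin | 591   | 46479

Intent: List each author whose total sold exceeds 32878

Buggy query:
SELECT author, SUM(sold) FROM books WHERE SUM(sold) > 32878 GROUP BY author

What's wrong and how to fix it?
Bug: WHERE runs before GROUP BY, so aggregates aren't available there

Fix: Use HAVING (which filters groups after aggregation) instead of WHERE

Corrected query:
SELECT author, SUM(sold) FROM books GROUP BY author HAVING SUM(sold) > 32878

Result:
author  | SUM(sold)
--------+----------
Le Guin | 167496   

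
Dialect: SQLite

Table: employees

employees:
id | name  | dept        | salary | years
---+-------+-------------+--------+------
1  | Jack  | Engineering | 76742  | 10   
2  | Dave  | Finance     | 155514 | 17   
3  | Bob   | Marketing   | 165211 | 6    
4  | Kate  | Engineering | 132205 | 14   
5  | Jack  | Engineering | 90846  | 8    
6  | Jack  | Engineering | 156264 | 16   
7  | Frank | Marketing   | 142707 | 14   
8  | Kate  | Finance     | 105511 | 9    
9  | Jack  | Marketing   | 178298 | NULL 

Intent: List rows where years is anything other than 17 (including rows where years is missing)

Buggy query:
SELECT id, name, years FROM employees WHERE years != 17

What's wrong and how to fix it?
Bug: Inequality against NULL is unknown, not true; rows with NULL are dropped

Fix: Handle NULL separately with IS NULL alongside the inequality

Corrected query:
SELECT id, name, years FROM employees WHERE years != 17 OR years IS NULL

Result:
id | name  | years
---+-------+------
1  | Jack  | 10   
3  | Bob   | 6    
4  | Kate  | 14   
5  | Jack  | 8    
6  | Jack  | 16   
7  | Frank | 14   
8  | Kate  | 9    
9  | Jack  | NULL 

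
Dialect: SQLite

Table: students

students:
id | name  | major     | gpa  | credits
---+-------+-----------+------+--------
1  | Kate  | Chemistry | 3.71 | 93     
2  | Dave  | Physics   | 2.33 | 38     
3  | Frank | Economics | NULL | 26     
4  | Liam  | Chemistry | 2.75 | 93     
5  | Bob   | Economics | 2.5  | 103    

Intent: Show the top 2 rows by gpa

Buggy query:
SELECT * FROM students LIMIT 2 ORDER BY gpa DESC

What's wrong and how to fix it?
Bug: LIMIT must come after ORDER BY

Fix: Sort with ORDER BY, then apply LIMIT

Corrected query:
SELECT * FROM students ORDER BY gpa DESC LIMIT 2

Result:
id | name | major     | gpa  | credits
---+------+-----------+------+--------
1  | Kate | Chemistry | 3.71 | 93     
4  | Liam | Chemistry | 2.75 | 93     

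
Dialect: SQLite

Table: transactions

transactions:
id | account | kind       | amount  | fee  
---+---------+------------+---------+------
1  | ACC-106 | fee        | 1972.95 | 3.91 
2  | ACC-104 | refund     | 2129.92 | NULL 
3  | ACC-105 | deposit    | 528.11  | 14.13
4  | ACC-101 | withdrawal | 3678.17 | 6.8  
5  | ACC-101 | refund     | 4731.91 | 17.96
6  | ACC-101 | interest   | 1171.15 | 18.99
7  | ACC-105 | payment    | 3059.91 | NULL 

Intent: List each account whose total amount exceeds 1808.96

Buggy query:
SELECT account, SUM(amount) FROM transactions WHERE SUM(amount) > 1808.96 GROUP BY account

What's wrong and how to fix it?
Bug: WHERE runs before GROUP BY, so aggregates aren't available there

Fix: Move the aggregate condition to a HAVING clause

Corrected query:
SELECT account, SUM(amount) FROM transactions GROUP BY account HAVING SUM(amount) > 1808.96

Result:
account | SUM(amount)
--------+------------
ACC-101 | 9581.23    
ACC-104 | 2129.92    
ACC-105 | 3588.02    
ACC-106 | 1972.95    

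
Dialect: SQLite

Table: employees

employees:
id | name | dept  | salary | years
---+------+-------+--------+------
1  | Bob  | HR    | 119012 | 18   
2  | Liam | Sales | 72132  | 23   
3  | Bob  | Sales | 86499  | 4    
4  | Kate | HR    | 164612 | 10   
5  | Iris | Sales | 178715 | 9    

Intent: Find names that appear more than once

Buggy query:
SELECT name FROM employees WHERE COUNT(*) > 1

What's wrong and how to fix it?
Bug: COUNT(*) is an aggregate and cannot be used in WHERE

Fix: GROUP BY name, then filter groups with HAVING COUNT(*) > 1

Corrected query:
SELECT name FROM employees GROUP BY name HAVING COUNT(*) > 1

Result:
name
----
Bob 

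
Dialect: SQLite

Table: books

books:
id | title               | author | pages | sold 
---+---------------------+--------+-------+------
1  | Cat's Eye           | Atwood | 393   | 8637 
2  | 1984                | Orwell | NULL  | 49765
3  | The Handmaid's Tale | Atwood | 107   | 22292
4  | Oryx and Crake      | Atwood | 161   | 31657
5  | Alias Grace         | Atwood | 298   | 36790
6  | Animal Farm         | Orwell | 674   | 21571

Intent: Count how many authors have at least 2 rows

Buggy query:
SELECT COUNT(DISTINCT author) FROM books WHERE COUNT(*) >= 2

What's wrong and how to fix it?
Bug: WHERE filters individual rows, not groups, so a group-level COUNT is invalid there

Fix: Use a subquery that GROUPs and filters with HAVING, then count its rows

Corrected query:
SELECT COUNT(*) FROM (SELECT author FROM books GROUP BY author HAVING COUNT(*) >= 2)

Result:
COUNT(*)
--------
2       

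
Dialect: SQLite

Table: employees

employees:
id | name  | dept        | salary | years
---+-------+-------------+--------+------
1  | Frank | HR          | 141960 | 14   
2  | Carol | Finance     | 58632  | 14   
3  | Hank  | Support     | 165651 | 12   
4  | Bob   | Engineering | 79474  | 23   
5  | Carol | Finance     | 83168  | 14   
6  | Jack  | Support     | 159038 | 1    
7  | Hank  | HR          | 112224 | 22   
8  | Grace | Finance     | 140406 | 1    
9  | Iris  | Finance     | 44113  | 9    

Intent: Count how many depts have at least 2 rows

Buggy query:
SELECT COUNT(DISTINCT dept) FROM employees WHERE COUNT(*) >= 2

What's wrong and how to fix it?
Bug: WHERE filters individual rows, not groups, so a group-level COUNT is invalid there

Fix: Use a subquery that GROUPs and filters with HAVING, then count its rows

Corrected query:
SELECT COUNT(*) FROM (SELECT dept FROM employees GROUP BY dept HAVING COUNT(*) >= 2)

Result:
COUNT(*)
--------
3       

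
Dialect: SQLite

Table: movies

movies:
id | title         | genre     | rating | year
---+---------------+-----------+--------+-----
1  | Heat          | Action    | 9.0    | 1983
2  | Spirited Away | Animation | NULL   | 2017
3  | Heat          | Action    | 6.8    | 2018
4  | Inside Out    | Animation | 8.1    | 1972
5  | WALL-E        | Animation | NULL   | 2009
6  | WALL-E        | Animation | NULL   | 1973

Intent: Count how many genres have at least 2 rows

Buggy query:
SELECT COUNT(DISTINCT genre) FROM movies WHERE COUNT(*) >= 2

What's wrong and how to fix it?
Bug: COUNT(*) cannot appear in WHERE; the per-group count doesn't exist yet

Fix: Group first with HAVING COUNT(*) >= 2, then COUNT the resulting groups

Corrected query:
SELECT COUNT(*) FROM (SELECT genre FROM movies GROUP BY genre HAVING COUNT(*) >= 2)

Result:
COUNT(*)
--------
2       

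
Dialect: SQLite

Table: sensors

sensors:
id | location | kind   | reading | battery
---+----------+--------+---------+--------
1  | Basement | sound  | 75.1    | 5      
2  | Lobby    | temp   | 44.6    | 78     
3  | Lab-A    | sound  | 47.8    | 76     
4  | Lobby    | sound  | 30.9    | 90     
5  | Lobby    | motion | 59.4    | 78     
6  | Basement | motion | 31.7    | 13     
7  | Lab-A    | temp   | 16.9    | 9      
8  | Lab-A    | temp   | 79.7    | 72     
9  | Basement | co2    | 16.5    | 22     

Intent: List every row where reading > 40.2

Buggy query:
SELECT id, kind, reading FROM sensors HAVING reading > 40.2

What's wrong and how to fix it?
Bug: HAVING filters the output of aggregation, but this query has no GROUP BY and no aggregate functions, so SQLite rejects it (HAVING clause on a non-aggregate query); the condition here is per row

Fix: Use WHERE for row-level filtering

Corrected query:
SELECT id, kind, reading FROM sensors WHERE reading > 40.2

Result:
id | kind   | reading
---+--------+--------
1  | sound  | 75.1   
2  | temp   | 44.6   
3  | sound  | 47.8   
5  | motion | 59.4   
8  | temp   | 79.7   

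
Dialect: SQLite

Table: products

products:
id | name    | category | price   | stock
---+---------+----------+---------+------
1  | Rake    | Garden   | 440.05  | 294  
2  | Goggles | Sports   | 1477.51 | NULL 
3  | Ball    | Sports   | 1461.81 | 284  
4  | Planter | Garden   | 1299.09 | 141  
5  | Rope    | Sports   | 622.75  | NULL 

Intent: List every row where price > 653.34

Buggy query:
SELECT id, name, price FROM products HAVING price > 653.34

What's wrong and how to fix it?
Bug: HAVING filters the output of aggregation, but this query has no GROUP BY and no aggregate functions, so SQLite rejects it (HAVING clause on a non-aggregate query); the condition here is per row

Fix: Replace HAVING with WHERE since the condition applies to individual rows

Corrected query:
SELECT id, name, price FROM products WHERE price > 653.34

Result:
id | name    | price  
---+---------+--------
2  | Goggles | 1477.51
3  | Ball    | 1461.81
4  | Planter | 1299.09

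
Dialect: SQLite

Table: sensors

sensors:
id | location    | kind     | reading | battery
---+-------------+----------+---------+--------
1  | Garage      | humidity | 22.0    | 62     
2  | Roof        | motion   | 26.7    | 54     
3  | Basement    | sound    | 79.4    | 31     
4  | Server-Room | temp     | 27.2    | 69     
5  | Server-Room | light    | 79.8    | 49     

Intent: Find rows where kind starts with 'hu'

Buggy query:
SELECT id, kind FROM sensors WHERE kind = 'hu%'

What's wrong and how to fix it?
Bug: '=' compares the literal string including the % character; pattern matching needs LIKE

Fix: Replace '=' with LIKE so 'hu%' is treated as a pattern

Corrected query:
SELECT id, kind FROM sensors WHERE kind LIKE 'hu%'

Result:
id | kind    
---+---------
1  | humidity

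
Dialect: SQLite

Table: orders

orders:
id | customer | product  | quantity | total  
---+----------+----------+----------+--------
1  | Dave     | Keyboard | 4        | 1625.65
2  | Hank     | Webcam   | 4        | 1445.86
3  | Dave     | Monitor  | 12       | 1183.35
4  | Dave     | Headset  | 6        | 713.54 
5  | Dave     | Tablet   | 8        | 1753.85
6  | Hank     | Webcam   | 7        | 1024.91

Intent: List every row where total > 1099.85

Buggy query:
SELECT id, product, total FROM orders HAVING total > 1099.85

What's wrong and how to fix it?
Bug: This is a non-aggregate query (no GROUP BY, no aggregates), so in SQLite the HAVING clause is invalid here; a row-level condition belongs in WHERE

Fix: Use WHERE for row-level filtering

Corrected query:
SELECT id, product, total FROM orders WHERE total > 1099.85

Result:
id | product  | total  
---+----------+--------
1  | Keyboard | 1625.65
2  | Webcam   | 1445.86
3  | Monitor  | 1183.35
5  | Tablet   | 1753.85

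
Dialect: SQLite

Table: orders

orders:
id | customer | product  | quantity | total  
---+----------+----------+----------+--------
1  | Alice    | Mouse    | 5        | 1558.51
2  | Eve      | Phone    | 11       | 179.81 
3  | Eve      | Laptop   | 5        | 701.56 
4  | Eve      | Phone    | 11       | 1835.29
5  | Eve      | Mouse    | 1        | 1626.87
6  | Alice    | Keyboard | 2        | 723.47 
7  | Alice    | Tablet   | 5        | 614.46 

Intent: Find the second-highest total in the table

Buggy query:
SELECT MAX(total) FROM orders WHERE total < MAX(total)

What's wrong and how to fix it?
Bug: The inner MAX is an aggregate inside WHERE, which is not allowed

Fix: Compute the overall MAX in a subquery, then take MAX of rows below it

Corrected query:
SELECT MAX(total) FROM orders WHERE total < (SELECT MAX(total) FROM orders)

Result:
MAX(total)
----------
1626.87   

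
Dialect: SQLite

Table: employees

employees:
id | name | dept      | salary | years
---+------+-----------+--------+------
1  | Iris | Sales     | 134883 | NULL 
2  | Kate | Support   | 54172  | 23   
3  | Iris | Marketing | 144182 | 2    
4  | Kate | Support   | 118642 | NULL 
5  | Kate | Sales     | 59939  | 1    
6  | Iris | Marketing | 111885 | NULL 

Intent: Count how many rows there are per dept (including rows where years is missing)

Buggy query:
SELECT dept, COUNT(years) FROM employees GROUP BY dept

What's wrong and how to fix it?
Bug: COUNT(column) counts non-NULL values only; rows with NULL years aren't counted

Fix: Use COUNT(*) to count all rows regardless of NULL

Corrected query:
SELECT dept, COUNT(*) FROM employees GROUP BY dept

Result:
dept      | COUNT(*)
----------+---------
Marketing | 2       
Sales     | 2       
Support   | 2       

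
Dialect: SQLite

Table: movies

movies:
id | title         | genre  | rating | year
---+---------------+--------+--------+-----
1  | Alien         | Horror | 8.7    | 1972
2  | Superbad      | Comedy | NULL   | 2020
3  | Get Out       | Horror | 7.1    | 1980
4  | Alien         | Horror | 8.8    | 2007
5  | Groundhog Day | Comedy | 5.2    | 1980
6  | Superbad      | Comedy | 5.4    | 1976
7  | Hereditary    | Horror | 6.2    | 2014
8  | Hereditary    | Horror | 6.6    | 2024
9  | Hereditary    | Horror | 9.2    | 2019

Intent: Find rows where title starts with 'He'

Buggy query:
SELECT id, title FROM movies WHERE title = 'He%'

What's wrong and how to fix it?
Bug: Wildcards only work with LIKE; '=' treats '%' as a literal character

Fix: Use LIKE for wildcard pattern matching

Corrected query:
SELECT id, title FROM movies WHERE title LIKE 'He%'

Result:
id | title     
---+-----------
7  | Hereditary
8  | Hereditary
9  | Hereditary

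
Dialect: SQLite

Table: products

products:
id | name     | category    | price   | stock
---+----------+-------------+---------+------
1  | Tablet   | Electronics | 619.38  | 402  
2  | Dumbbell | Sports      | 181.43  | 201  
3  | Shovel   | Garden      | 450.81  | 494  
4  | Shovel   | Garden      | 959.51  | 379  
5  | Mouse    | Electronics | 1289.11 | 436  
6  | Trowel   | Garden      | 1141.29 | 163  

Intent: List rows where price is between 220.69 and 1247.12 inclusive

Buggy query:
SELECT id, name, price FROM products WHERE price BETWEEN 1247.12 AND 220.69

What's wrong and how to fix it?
Bug: BETWEEN expects the lower bound first; with 1247.12 AND 220.69 the range is empty

Fix: Swap the bounds so the smaller value comes first

Corrected query:
SELECT id, name, price FROM products WHERE price BETWEEN 220.69 AND 1247.12

Result:
id | name   | price  
---+--------+--------
1  | Tablet | 619.38 
3  | Shovel | 450.81 
4  | Shovel | 959.51 
6  | Trowel | 1141.29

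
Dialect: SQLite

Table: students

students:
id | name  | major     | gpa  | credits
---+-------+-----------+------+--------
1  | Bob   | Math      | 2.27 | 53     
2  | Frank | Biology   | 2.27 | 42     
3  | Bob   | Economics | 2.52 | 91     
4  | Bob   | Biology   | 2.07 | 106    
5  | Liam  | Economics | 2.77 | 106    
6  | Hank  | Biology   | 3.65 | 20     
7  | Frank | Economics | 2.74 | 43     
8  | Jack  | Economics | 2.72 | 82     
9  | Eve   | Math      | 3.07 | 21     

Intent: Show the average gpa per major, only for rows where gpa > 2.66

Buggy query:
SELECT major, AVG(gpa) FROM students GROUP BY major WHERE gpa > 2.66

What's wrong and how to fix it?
Bug: Row-level WHERE must come before GROUP BY in the clause order

Fix: Move the WHERE clause before GROUP BY

Corrected query:
SELECT major, AVG(gpa) FROM students WHERE gpa > 2.66 GROUP BY major

Result:
major     | AVG(gpa)
----------+---------
Biology   | 3.65    
Economics | 2.743333
Math      | 3.07    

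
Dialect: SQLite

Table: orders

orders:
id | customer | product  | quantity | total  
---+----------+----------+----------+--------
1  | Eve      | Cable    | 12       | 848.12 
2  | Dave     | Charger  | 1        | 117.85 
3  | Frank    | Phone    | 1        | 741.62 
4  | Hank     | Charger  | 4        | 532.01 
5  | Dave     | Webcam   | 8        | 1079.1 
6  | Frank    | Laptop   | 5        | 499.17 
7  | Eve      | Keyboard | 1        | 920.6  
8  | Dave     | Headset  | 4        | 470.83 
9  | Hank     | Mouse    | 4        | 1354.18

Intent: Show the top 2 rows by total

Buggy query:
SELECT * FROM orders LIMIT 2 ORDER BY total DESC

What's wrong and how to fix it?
Bug: ORDER BY cannot follow LIMIT; LIMIT is the final clause

Fix: Sort with ORDER BY, then apply LIMIT

Corrected query:
SELECT * FROM orders ORDER BY total DESC LIMIT 2

Result:
id | customer | product | quantity | total  
---+----------+---------+----------+--------
9  | Hank     | Mouse   | 4        | 1354.18
5  | Dave     | Webcam  | 8        | 1079.1 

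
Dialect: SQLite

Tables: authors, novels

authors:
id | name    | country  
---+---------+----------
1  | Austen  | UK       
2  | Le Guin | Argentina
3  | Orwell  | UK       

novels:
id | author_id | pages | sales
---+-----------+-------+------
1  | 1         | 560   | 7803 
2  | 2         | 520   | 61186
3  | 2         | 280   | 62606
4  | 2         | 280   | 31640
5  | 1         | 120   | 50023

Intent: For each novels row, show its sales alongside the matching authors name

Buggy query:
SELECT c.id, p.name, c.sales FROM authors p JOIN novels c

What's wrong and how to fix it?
Bug: JOIN with no ON clause produces a cartesian product; every novels row pairs with every authors row

Fix: Add ON c.author_id = p.id to the JOIN

Corrected query:
SELECT c.id, p.name, c.sales FROM authors p JOIN novels c ON c.author_id = p.id

Result:
id | name    | sales
---+---------+------
1  | Austen  | 7803 
2  | Le Guin | 61186
3  | Le Guin | 62606
4  | Le Guin | 31640
5  | Austen  | 50023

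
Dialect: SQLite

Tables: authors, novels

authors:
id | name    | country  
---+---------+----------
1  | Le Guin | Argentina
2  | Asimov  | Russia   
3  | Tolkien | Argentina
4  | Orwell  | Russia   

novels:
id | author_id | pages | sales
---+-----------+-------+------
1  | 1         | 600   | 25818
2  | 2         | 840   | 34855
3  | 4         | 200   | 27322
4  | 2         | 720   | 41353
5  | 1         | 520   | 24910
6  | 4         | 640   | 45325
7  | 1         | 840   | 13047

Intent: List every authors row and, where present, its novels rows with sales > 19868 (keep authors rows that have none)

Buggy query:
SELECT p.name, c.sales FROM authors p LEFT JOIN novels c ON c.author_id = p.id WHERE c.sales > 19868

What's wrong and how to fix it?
Bug: A WHERE condition on the right-hand table after LEFT JOIN drops unmatched parents

Fix: Move the right-table condition into the ON clause so unmatched parents are kept

Corrected query:
SELECT p.name, c.sales FROM authors p LEFT JOIN novels c ON c.author_id = p.id AND c.sales > 19868

Result:
name    | sales
--------+------
Le Guin | 24910
Le Guin | 25818
Asimov  | 34855
Asimov  | 41353
Tolkien | NULL 
Orwell  | 27322
Orwell  | 45325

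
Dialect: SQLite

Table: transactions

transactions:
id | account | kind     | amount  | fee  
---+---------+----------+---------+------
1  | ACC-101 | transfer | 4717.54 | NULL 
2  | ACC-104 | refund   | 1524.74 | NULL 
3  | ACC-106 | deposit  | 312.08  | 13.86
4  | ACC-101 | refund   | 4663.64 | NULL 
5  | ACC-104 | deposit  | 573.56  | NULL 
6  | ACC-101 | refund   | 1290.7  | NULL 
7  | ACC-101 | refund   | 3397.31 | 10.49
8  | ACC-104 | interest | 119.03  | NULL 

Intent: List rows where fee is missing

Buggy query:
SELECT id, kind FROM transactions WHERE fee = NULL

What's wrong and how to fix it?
Bug: '= NULL' is always unknown in SQL three-valued logic, so no rows match

Fix: Use IS NULL to test for NULL

Corrected query:
SELECT id, kind FROM transactions WHERE fee IS NULL

Result:
id | kind    
---+---------
1  | transfer
2  | refund  
4  | refund  
5  | deposit 
6  | refund  
8  | interest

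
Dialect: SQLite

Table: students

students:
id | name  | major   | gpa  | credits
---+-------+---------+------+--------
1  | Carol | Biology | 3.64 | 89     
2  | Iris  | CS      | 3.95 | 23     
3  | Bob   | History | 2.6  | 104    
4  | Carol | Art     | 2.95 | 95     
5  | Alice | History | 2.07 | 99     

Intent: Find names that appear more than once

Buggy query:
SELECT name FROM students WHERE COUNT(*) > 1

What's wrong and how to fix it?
Bug: COUNT(*) is an aggregate and cannot be used in WHERE

Fix: GROUP BY name, then filter groups with HAVING COUNT(*) > 1

Corrected query:
SELECT name FROM students GROUP BY name HAVING COUNT(*) > 1

Result:
name 
-----
Carol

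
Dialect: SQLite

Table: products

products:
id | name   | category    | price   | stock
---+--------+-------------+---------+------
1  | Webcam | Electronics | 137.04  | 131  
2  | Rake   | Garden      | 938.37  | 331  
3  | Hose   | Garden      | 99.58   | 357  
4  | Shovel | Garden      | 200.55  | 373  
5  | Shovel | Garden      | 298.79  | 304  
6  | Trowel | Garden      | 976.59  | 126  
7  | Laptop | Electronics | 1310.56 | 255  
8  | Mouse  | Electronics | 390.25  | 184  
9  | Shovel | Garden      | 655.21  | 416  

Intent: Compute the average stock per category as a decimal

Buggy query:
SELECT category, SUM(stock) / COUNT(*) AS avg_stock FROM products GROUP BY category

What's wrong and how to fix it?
Bug: SUM(stock) and COUNT(*) are both integers; the division truncates the fractional part

Fix: Multiply by 1.0 (or CAST to REAL) to force floating-point division

Corrected query:
SELECT category, SUM(stock) * 1.0 / COUNT(*) AS avg_stock FROM products GROUP BY category

Result:
category    | avg_stock 
------------+-----------
Electronics | 190       
Garden      | 317.833333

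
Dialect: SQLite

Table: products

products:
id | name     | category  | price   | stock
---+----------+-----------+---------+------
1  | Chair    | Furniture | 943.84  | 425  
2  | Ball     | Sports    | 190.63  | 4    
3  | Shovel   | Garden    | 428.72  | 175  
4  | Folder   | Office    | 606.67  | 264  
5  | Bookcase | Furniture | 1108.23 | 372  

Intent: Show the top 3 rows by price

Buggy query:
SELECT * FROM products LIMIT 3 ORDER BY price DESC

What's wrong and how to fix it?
Bug: LIMIT must come after ORDER BY

Fix: Sort with ORDER BY, then apply LIMIT

Corrected query:
SELECT * FROM products ORDER BY price DESC LIMIT 3

Result:
id | name     | category  | price   | stock
---+----------+-----------+---------+------
5  | Bookcase | Furniture | 1108.23 | 372  
1  | Chair    | Furniture | 943.84  | 425  
4  | Folder   | Office    | 606.67  | 264  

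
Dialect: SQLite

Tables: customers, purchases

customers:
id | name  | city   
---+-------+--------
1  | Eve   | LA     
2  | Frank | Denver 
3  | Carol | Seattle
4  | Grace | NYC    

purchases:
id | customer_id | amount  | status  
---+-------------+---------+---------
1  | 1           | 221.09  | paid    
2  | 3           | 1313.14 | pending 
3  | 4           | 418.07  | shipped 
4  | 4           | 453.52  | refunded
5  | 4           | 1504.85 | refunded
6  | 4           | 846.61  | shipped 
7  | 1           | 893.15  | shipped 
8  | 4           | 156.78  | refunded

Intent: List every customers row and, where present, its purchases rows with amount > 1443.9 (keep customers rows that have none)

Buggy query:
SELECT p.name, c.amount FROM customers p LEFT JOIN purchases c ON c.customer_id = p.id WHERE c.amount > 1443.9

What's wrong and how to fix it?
Bug: A WHERE condition on the right-hand table after LEFT JOIN drops unmatched parents

Fix: Put 'c.amount > 1443.9' in the JOIN's ON clause instead of WHERE

Corrected query:
SELECT p.name, c.amount FROM customers p LEFT JOIN purchases c ON c.customer_id = p.id AND c.amount > 1443.9

Result:
name  | amount 
------+--------
Eve   | NULL   
Frank | NULL   
Carol | NULL   
Grace | 1504.85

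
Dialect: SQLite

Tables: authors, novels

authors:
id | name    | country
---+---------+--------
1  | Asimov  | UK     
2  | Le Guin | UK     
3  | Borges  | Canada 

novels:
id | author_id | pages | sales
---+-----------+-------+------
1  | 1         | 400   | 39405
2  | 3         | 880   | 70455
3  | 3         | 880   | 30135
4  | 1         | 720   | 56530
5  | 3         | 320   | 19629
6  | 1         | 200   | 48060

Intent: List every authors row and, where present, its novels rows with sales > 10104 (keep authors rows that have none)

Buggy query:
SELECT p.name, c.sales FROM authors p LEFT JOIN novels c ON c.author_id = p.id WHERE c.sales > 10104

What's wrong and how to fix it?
Bug: Filtering c.sales in WHERE discards the NULL rows produced by LEFT JOIN, turning it into an inner join

Fix: Move the right-table condition into the ON clause so unmatched parents are kept

Corrected query:
SELECT p.name, c.sales FROM authors p LEFT JOIN novels c ON c.author_id = p.id AND c.sales > 10104

Result:
name    | sales
--------+------
Asimov  | 39405
Asimov  | 48060
Asimov  | 56530
Le Guin | NULL 
Borges  | 19629
Borges  | 30135
Borges  | 70455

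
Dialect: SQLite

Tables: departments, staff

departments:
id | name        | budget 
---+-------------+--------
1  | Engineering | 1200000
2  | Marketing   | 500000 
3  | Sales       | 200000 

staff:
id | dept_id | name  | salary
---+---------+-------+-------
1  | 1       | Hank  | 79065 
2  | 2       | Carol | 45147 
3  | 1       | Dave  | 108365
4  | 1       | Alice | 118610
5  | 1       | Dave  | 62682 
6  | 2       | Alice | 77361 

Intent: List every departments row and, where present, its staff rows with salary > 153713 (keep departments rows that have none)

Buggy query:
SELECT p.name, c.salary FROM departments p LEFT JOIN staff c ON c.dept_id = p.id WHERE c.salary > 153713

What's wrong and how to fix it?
Bug: Filtering c.salary in WHERE discards the NULL rows produced by LEFT JOIN, turning it into an inner join

Fix: Move the right-table condition into the ON clause so unmatched parents are kept

Corrected query:
SELECT p.name, c.salary FROM departments p LEFT JOIN staff c ON c.dept_id = p.id AND c.salary > 153713

Result:
name        | salary
------------+-------
Engineering | NULL  
Marketing   | NULL  
Sales       | NULL  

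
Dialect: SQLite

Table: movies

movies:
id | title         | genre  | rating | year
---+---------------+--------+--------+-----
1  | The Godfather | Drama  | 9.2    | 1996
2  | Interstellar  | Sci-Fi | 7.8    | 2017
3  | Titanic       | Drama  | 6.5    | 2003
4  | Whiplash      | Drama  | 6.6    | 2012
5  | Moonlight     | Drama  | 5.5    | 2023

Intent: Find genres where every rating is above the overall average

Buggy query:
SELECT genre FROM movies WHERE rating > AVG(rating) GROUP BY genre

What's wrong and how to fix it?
Bug: WHERE evaluates per row before aggregation, so AVG() is unavailable

Fix: Use a subquery for AVG and a HAVING MIN(...) filter so the condition holds for every row in the group

Corrected query:
SELECT genre FROM movies GROUP BY genre HAVING MIN(rating) > (SELECT AVG(rating) FROM movies)

Result:
genre 
------
Sci-Fi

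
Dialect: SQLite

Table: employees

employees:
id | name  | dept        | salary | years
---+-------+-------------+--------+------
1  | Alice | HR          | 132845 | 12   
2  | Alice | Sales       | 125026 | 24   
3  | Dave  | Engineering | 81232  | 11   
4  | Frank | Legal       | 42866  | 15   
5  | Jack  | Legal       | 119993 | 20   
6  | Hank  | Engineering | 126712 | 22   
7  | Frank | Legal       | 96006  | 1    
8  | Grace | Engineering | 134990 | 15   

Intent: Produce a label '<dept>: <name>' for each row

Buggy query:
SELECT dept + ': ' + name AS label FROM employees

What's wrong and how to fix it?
Bug: SQLite uses || for string concatenation; + coerces text to numbers (yielding 0)

Fix: Replace + with || to concatenate text

Corrected query:
SELECT dept || ': ' || name AS label FROM employees

Result:
label             
------------------
HR: Alice         
Sales: Alice      
Engineering: Dave 
Legal: Frank      
Legal: Jack       
Engineering: Hank 
Legal: Frank      
Engineering: Grace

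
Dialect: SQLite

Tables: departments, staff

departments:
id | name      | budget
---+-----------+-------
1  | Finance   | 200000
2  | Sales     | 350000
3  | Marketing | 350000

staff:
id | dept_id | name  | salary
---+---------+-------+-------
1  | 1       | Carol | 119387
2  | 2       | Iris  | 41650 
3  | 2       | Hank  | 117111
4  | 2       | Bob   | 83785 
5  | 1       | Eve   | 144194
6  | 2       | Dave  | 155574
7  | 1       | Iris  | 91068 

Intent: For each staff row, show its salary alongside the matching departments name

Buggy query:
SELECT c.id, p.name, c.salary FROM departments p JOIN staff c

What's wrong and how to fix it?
Bug: JOIN with no ON clause produces a cartesian product; every staff row pairs with every departments row

Fix: Add ON c.dept_id = p.id to the JOIN

Corrected query:
SELECT c.id, p.name, c.salary FROM departments p JOIN staff c ON c.dept_id = p.id

Result:
id | name    | salary
---+---------+-------
1  | Finance | 119387
2  | Sales   | 41650 
3  | Sales   | 117111
4  | Sales   | 83785 
5  | Finance | 144194
6  | Sales   | 155574
7  | Finance | 91068 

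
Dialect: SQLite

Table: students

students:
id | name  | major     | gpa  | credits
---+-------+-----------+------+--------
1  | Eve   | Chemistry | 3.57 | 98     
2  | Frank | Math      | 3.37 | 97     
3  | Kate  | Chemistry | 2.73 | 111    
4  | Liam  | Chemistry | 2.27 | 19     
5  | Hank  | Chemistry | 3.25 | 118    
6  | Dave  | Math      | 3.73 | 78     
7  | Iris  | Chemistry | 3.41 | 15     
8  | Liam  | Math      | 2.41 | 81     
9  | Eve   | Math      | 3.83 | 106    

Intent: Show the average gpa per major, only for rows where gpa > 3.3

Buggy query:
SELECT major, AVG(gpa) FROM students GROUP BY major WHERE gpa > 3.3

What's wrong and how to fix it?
Bug: Row-level WHERE must come before GROUP BY in the clause order

Fix: Place WHERE between FROM and GROUP BY

Corrected query:
SELECT major, AVG(gpa) FROM students WHERE gpa > 3.3 GROUP BY major

Result:
major     | AVG(gpa)
----------+---------
Chemistry | 3.49    
Math      | 3.643333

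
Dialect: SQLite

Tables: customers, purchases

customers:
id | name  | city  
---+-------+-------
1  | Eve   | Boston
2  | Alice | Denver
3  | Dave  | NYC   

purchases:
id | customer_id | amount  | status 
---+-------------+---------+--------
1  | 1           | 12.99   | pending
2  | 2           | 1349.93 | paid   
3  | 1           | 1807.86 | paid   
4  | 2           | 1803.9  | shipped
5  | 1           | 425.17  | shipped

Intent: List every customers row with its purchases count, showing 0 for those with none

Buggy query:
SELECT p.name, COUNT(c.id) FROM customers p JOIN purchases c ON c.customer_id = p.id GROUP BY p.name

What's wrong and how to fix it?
Bug: An inner join excludes parents with zero children

Fix: Switch to LEFT JOIN to retain unmatched parent rows

Corrected query:
SELECT p.name, COUNT(c.id) FROM customers p LEFT JOIN purchases c ON c.customer_id = p.id GROUP BY p.name

Result:
name  | COUNT(c.id)
------+------------
Alice | 2          
Dave  | 0          
Eve   | 3          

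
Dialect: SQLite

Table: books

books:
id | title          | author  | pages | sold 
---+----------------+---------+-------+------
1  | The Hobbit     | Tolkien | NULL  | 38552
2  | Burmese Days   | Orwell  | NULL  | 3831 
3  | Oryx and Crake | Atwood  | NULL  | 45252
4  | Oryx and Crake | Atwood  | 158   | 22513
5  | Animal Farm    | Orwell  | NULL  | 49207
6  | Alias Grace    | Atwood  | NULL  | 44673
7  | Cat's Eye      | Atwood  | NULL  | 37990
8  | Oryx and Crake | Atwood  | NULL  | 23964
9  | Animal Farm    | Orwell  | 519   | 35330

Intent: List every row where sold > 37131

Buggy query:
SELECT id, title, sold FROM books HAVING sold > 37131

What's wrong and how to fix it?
Bug: HAVING filters the output of aggregation, but this query has no GROUP BY and no aggregate functions, so SQLite rejects it (HAVING clause on a non-aggregate query); the condition here is per row

Fix: Replace HAVING with WHERE since the condition applies to individual rows

Corrected query:
SELECT id, title, sold FROM books WHERE sold > 37131

Result:
id | title          | sold 
---+----------------+------
1  | The Hobbit     | 38552
3  | Oryx and Crake | 45252
5  | Animal Farm    | 49207
6  | Alias Grace    | 44673
7  | Cat's Eye      | 37990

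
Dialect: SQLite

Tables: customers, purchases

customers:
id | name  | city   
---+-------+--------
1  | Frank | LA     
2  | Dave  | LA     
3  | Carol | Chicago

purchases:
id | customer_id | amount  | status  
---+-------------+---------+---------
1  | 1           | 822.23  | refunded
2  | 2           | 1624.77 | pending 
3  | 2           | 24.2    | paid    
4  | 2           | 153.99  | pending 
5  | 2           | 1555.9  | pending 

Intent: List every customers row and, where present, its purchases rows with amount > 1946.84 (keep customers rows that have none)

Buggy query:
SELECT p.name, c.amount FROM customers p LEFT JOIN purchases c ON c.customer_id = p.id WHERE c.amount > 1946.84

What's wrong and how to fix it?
Bug: Filtering c.amount in WHERE discards the NULL rows produced by LEFT JOIN, turning it into an inner join

Fix: Move the right-table condition into the ON clause so unmatched parents are kept

Corrected query:
SELECT p.name, c.amount FROM customers p LEFT JOIN purchases c ON c.customer_id = p.id AND c.amount > 1946.84

Result:
name  | amount
------+-------
Frank | NULL  
Dave  | NULL  
Carol | NULL  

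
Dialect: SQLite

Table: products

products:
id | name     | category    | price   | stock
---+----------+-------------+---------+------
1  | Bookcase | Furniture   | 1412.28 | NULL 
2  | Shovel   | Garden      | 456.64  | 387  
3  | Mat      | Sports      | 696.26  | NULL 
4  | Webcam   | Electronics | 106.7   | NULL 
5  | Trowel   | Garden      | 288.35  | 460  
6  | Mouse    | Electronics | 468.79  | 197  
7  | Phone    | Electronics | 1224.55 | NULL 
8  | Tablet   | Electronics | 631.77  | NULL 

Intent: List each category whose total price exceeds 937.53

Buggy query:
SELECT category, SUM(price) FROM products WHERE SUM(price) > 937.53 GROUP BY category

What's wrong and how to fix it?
Bug: SUM(price) is an aggregate, but WHERE filters rows before aggregation

Fix: Use HAVING (which filters groups after aggregation) instead of WHERE

Corrected query:
SELECT category, SUM(price) FROM products GROUP BY category HAVING SUM(price) > 937.53

Result:
category    | SUM(price)
------------+-----------
Electronics | 2431.81   
Furniture   | 1412.28   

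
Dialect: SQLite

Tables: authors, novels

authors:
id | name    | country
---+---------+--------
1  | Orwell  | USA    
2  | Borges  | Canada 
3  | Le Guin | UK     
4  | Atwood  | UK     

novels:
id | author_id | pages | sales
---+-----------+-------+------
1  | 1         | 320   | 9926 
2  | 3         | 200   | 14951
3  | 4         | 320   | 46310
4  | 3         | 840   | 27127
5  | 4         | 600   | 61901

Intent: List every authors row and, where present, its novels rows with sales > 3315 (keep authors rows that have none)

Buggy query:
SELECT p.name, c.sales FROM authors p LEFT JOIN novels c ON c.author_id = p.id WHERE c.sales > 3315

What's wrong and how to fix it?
Bug: A WHERE condition on the right-hand table after LEFT JOIN drops unmatched parents

Fix: Put 'c.sales > 3315' in the JOIN's ON clause instead of WHERE

Corrected query:
SELECT p.name, c.sales FROM authors p LEFT JOIN novels c ON c.author_id = p.id AND c.sales > 3315

Result:
name    | sales
--------+------
Orwell  | 9926 
Borges  | NULL 
Le Guin | 14951
Le Guin | 27127
Atwood  | 46310
Atwood  | 61901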